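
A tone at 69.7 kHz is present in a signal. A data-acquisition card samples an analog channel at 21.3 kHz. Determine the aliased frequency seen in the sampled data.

69.7 kHz mod fs = 5.8 kHz.
5.8 kHz ≤ fs/2 = 10.65 kHz, appears at 5.8 kHz.

5.8 kHz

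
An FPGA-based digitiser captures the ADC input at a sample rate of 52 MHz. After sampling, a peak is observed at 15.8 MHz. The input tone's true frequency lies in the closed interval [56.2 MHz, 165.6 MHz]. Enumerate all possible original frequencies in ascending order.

67.8 MHz, 88.2 MHz, 119.8 MHz, 140.2 MHz

Frequencies that alias to 15.8 MHz are k·fs ± 15.8 MHz for integer k ≥ 0.
k=0: 15.8 MHz.
k=1: 36.2 MHz, 67.8 MHz.
k=2: 88.2 MHz, 119.8 MHz.
k=3: 140.2 MHz, 171.8 MHz.
k=4: 192.2 MHz, 223.8 MHz.
Within [56.2 MHz, 165.6 MHz]: 67.8 MHz, 88.2 MHz, 119.8 MHz, 140.2 MHz.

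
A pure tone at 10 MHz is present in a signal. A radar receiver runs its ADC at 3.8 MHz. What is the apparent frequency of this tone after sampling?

10 MHz mod fs = 2.4 MHz.
2.4 MHz > fs/2 = 1.9 MHz, folds to fs − 2.4 MHz = 1.4 MHz.

1.4 MHz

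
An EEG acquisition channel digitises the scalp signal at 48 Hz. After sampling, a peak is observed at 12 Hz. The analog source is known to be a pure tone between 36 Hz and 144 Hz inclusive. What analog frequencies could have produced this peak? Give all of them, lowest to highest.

36 Hz, 60 Hz, 84 Hz, 108 Hz, 132 Hz

Frequencies that alias to 12 Hz are k·fs ± 12 Hz for integer k ≥ 0.
k=0: 12 Hz.
k=1: 36 Hz, 60 Hz.
k=2: 84 Hz, 108 Hz.
k=3: 132 Hz, 156 Hz.
k=4: 180 Hz, 204 Hz.
Within [36 Hz, 144 Hz]: 36 Hz, 60 Hz, 84 Hz, 108 Hz, 132 Hz.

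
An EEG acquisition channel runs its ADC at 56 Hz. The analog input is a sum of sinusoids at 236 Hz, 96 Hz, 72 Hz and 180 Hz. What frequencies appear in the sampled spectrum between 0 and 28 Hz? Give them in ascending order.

fs/2 = 28 Hz.
236 Hz mod fs = 12 Hz.
12 Hz ≤ fs/2 = 28 Hz, appears at 12 Hz.
96 Hz mod fs = 40 Hz.
40 Hz > fs/2 = 28 Hz, folds to fs − 40 Hz = 16 Hz.
72 Hz mod fs = 16 Hz.
16 Hz ≤ fs/2 = 28 Hz, appears at 16 Hz.
180 Hz mod fs = 12 Hz.
12 Hz ≤ fs/2 = 28 Hz, appears at 12 Hz.
Distinct values: {12 Hz, 16 Hz}.

12 Hz, 16 Hz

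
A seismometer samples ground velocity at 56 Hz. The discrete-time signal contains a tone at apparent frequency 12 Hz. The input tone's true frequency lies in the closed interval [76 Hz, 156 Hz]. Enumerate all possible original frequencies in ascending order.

Frequencies that alias to 12 Hz are k·fs ± 12 Hz for integer k ≥ 0.
k=0: 12 Hz.
k=1: 44 Hz, 68 Hz.
k=2: 100 Hz, 124 Hz.
k=3: 156 Hz, 180 Hz.
k=4: 212 Hz, 236 Hz.
Within [76 Hz, 156 Hz]: 100 Hz, 124 Hz, 156 Hz.

100 Hz, 124 Hz, 156 Hz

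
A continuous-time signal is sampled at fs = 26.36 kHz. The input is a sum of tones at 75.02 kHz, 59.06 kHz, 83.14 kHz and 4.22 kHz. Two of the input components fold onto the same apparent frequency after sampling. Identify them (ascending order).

fs/2 = 13.18 kHz.
75.02 kHz mod fs = 22.3 kHz.
22.3 kHz > fs/2 = 13.18 kHz, folds to fs − 22.3 kHz = 4.06 kHz.
59.06 kHz mod fs = 6.34 kHz.
6.34 kHz ≤ fs/2 = 13.18 kHz, appears at 6.34 kHz.
83.14 kHz mod fs = 4.06 kHz.
4.06 kHz ≤ fs/2 = 13.18 kHz, appears at 4.06 kHz.
4.22 kHz ≤ fs/2 = 13.18 kHz, passes unchanged.
75.02 kHz and 83.14 kHz both map to 4.06 kHz.

75.02 kHz, 83.14 kHz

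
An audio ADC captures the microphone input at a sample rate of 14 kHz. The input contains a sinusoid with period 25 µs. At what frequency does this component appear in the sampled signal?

T = 25 µs → f = 1/T = 40 kHz.
40 kHz mod fs = 12 kHz.
12 kHz > fs/2 = 7 kHz, folds to fs − 12 kHz = 2 kHz.

2 kHz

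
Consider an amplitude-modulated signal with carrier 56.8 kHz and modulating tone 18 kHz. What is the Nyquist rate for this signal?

AM sidebands sit at fc ± fm = 38.8 kHz and 74.8 kHz.
Highest-frequency component: 74.8 kHz.
Nyquist rate = 2 × 74.8 kHz = 149.6 kHz.

149.6 kHz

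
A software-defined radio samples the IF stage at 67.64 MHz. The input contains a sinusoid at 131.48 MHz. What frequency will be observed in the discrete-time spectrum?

131.48 MHz mod fs = 63.84 MHz.
63.84 MHz > fs/2 = 33.82 MHz, folds to fs − 63.84 MHz = 3.8 MHz.

3.8 MHz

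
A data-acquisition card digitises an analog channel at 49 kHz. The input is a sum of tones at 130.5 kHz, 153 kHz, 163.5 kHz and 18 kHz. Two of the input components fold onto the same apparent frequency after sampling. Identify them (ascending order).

fs/2 = 24.5 kHz.
130.5 kHz mod fs = 32.5 kHz.
32.5 kHz > fs/2 = 24.5 kHz, folds to fs − 32.5 kHz = 16.5 kHz.
153 kHz mod fs = 6 kHz.
6 kHz ≤ fs/2 = 24.5 kHz, appears at 6 kHz.
163.5 kHz mod fs = 16.5 kHz.
16.5 kHz ≤ fs/2 = 24.5 kHz, appears at 16.5 kHz.
18 kHz ≤ fs/2 = 24.5 kHz, passes unchanged.
130.5 kHz and 163.5 kHz both map to 16.5 kHz.

130.5 kHz, 163.5 kHz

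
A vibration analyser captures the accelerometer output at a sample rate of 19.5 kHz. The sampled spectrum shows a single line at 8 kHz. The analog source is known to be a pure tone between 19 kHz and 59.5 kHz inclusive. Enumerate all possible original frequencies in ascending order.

Frequencies that alias to 8 kHz are k·fs ± 8 kHz for integer k ≥ 0.
k=0: 8 kHz.
k=1: 11.5 kHz, 27.5 kHz.
k=2: 31 kHz, 47 kHz.
k=3: 50.5 kHz, 66.5 kHz.
k=4: 70 kHz, 86 kHz.
Within [19 kHz, 59.5 kHz]: 27.5 kHz, 31 kHz, 47 kHz, 50.5 kHz.

27.5 kHz, 31 kHz, 47 kHz, 50.5 kHz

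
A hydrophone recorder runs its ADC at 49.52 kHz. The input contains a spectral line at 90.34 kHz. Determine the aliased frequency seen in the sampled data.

8.7 kHz

90.34 kHz mod fs = 40.82 kHz.
40.82 kHz > fs/2 = 24.76 kHz, folds to fs − 40.82 kHz = 8.7 kHz.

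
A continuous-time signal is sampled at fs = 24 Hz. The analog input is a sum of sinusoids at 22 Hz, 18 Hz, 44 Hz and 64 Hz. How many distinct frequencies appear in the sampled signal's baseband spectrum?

4

fs/2 = 12 Hz.
22 Hz > fs/2 = 12 Hz, folds to fs − 22 Hz = 2 Hz.
18 Hz > fs/2 = 12 Hz, folds to fs − 18 Hz = 6 Hz.
44 Hz mod fs = 20 Hz.
20 Hz > fs/2 = 12 Hz, folds to fs − 20 Hz = 4 Hz.
64 Hz mod fs = 16 Hz.
16 Hz > fs/2 = 12 Hz, folds to fs − 16 Hz = 8 Hz.
Distinct values: {2 Hz, 4 Hz, 6 Hz, 8 Hz} → 4.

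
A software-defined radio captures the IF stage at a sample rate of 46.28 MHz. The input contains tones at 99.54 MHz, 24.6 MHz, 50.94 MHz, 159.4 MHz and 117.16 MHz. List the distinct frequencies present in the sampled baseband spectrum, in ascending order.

fs/2 = 23.14 MHz.
99.54 MHz mod fs = 6.98 MHz.
6.98 MHz ≤ fs/2 = 23.14 MHz, appears at 6.98 MHz.
24.6 MHz > fs/2 = 23.14 MHz, folds to fs − 24.6 MHz = 21.68 MHz.
50.94 MHz mod fs = 4.66 MHz.
4.66 MHz ≤ fs/2 = 23.14 MHz, appears at 4.66 MHz.
159.4 MHz mod fs = 20.56 MHz.
20.56 MHz ≤ fs/2 = 23.14 MHz, appears at 20.56 MHz.
117.16 MHz mod fs = 24.6 MHz.
24.6 MHz > fs/2 = 23.14 MHz, folds to fs − 24.6 MHz = 21.68 MHz.
Distinct values: {4.66 MHz, 6.98 MHz, 20.56 MHz, 21.68 MHz}.

4.66 MHz, 6.98 MHz, 20.56 MHz, 21.68 MHz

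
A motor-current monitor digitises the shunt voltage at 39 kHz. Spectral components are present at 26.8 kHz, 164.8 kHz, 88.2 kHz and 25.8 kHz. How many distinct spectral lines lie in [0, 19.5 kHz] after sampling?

4

fs/2 = 19.5 kHz.
26.8 kHz > fs/2 = 19.5 kHz, folds to fs − 26.8 kHz = 12.2 kHz.
164.8 kHz mod fs = 8.8 kHz.
8.8 kHz ≤ fs/2 = 19.5 kHz, appears at 8.8 kHz.
88.2 kHz mod fs = 10.2 kHz.
10.2 kHz ≤ fs/2 = 19.5 kHz, appears at 10.2 kHz.
25.8 kHz > fs/2 = 19.5 kHz, folds to fs − 25.8 kHz = 13.2 kHz.
Distinct values: {8.8 kHz, 10.2 kHz, 12.2 kHz, 13.2 kHz} → 4.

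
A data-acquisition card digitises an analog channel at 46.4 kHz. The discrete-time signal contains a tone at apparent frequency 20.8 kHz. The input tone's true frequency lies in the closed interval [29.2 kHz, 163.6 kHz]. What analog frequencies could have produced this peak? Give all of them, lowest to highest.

67.2 kHz, 72 kHz, 113.6 kHz, 118.4 kHz, 160 kHz

Frequencies that alias to 20.8 kHz are k·fs ± 20.8 kHz for integer k ≥ 0.
k=0: 20.8 kHz.
k=1: 25.6 kHz, 67.2 kHz.
k=2: 72 kHz, 113.6 kHz.
k=3: 118.4 kHz, 160 kHz.
k=4: 164.8 kHz, 206.4 kHz.
Within [29.2 kHz, 163.6 kHz]: 67.2 kHz, 72 kHz, 113.6 kHz, 118.4 kHz, 160 kHz.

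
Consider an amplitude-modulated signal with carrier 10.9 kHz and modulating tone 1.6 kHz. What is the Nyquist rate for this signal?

AM sidebands sit at fc ± fm = 9.3 kHz and 12.5 kHz.
Highest-frequency component: 12.5 kHz.
Nyquist rate = 2 × 12.5 kHz = 25 kHz.

25 kHz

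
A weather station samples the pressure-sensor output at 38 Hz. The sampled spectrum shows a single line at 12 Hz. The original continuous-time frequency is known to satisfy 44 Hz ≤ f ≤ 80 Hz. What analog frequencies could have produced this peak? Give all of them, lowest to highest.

Frequencies that alias to 12 Hz are k·fs ± 12 Hz for integer k ≥ 0.
k=0: 12 Hz.
k=1: 26 Hz, 50 Hz.
k=2: 64 Hz, 88 Hz.
k=3: 102 Hz, 126 Hz.
Within [44 Hz, 80 Hz]: 50 Hz, 64 Hz.

50 Hz, 64 Hz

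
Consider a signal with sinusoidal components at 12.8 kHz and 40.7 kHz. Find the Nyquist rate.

Highest-frequency component: 40.7 kHz.
Nyquist rate = 2 × 40.7 kHz = 81.4 kHz.

81.4 kHz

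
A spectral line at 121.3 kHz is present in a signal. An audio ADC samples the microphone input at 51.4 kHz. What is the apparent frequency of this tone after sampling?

121.3 kHz mod fs = 18.5 kHz.
18.5 kHz ≤ fs/2 = 25.7 kHz, appears at 18.5 kHz.

18.5 kHz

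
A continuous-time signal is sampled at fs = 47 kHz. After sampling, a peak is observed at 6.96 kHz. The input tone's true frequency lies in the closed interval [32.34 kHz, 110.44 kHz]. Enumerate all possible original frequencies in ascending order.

40.04 kHz, 53.96 kHz, 87.04 kHz, 100.96 kHz

Frequencies that alias to 6.96 kHz are k·fs ± 6.96 kHz for integer k ≥ 0.
k=0: 6.96 kHz.
k=1: 40.04 kHz, 53.96 kHz.
k=2: 87.04 kHz, 100.96 kHz.
k=3: 134.04 kHz, 147.96 kHz.
Within [32.34 kHz, 110.44 kHz]: 40.04 kHz, 53.96 kHz, 87.04 kHz, 100.96 kHz.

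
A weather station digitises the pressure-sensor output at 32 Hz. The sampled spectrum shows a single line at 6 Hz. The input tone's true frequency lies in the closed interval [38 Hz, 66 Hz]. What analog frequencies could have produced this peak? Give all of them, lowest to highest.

38 Hz, 58 Hz

Frequencies that alias to 6 Hz are k·fs ± 6 Hz for integer k ≥ 0.
k=0: 6 Hz.
k=1: 26 Hz, 38 Hz.
k=2: 58 Hz, 70 Hz.
k=3: 90 Hz, 102 Hz.
Within [38 Hz, 66 Hz]: 38 Hz, 58 Hz.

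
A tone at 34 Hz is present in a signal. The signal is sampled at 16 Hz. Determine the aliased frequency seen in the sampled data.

34 Hz mod fs = 2 Hz.
2 Hz ≤ fs/2 = 8 Hz, appears at 2 Hz.

2 Hz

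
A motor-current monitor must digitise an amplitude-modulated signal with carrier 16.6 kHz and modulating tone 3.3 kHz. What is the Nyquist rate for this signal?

39.8 kHz

AM sidebands sit at fc ± fm = 13.3 kHz and 19.9 kHz.
Highest-frequency component: 19.9 kHz.
Nyquist rate = 2 × 19.9 kHz = 39.8 kHz.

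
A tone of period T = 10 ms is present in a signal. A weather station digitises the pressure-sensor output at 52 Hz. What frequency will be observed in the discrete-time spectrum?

T = 10 ms → f = 1/T = 100 Hz.
100 Hz mod fs = 48 Hz.
48 Hz > fs/2 = 26 Hz, folds to fs − 48 Hz = 4 Hz.

4 Hz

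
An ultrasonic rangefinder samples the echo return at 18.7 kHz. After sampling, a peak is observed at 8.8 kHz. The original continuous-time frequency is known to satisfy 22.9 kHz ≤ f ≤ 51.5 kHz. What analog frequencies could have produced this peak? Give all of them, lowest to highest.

Frequencies that alias to 8.8 kHz are k·fs ± 8.8 kHz for integer k ≥ 0.
k=0: 8.8 kHz.
k=1: 9.9 kHz, 27.5 kHz.
k=2: 28.6 kHz, 46.2 kHz.
k=3: 47.3 kHz, 64.9 kHz.
k=4: 66 kHz, 83.6 kHz.
Within [22.9 kHz, 51.5 kHz]: 27.5 kHz, 28.6 kHz, 46.2 kHz, 47.3 kHz.

27.5 kHz, 28.6 kHz, 46.2 kHz, 47.3 kHz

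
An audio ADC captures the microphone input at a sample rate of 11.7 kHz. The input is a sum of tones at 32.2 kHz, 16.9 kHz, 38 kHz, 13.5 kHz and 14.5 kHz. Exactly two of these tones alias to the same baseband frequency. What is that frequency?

fs/2 = 5.85 kHz.
32.2 kHz mod fs = 8.8 kHz.
8.8 kHz > fs/2 = 5.85 kHz, folds to fs − 8.8 kHz = 2.9 kHz.
16.9 kHz mod fs = 5.2 kHz.
5.2 kHz ≤ fs/2 = 5.85 kHz, appears at 5.2 kHz.
38 kHz mod fs = 2.9 kHz.
2.9 kHz ≤ fs/2 = 5.85 kHz, appears at 2.9 kHz.
13.5 kHz mod fs = 1.8 kHz.
1.8 kHz ≤ fs/2 = 5.85 kHz, appears at 1.8 kHz.
14.5 kHz mod fs = 2.8 kHz.
2.8 kHz ≤ fs/2 = 5.85 kHz, appears at 2.8 kHz.
32.2 kHz and 38 kHz both map to 2.9 kHz.

2.9 kHz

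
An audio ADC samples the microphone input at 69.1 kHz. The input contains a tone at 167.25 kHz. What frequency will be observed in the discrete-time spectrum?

29.05 kHz

167.25 kHz mod fs = 29.05 kHz.
29.05 kHz ≤ fs/2 = 34.55 kHz, appears at 29.05 kHz.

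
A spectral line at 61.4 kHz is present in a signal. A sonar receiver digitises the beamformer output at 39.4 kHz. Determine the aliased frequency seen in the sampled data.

61.4 kHz mod fs = 22 kHz.
22 kHz > fs/2 = 19.7 kHz, folds to fs − 22 kHz = 17.4 kHz.

17.4 kHz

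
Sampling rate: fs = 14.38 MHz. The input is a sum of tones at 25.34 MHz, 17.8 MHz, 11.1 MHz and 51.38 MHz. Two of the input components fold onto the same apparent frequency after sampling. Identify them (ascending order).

17.8 MHz, 25.34 MHz

fs/2 = 7.19 MHz.
25.34 MHz mod fs = 10.96 MHz.
10.96 MHz > fs/2 = 7.19 MHz, folds to fs − 10.96 MHz = 3.42 MHz.
17.8 MHz mod fs = 3.42 MHz.
3.42 MHz ≤ fs/2 = 7.19 MHz, appears at 3.42 MHz.
11.1 MHz > fs/2 = 7.19 MHz, folds to fs − 11.1 MHz = 3.28 MHz.
51.38 MHz mod fs = 8.24 MHz.
8.24 MHz > fs/2 = 7.19 MHz, folds to fs − 8.24 MHz = 6.14 MHz.
17.8 MHz and 25.34 MHz both map to 3.42 MHz.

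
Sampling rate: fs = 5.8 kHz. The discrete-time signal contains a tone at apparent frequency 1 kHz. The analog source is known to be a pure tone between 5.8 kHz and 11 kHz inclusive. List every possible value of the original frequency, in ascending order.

Frequencies that alias to 1 kHz are k·fs ± 1 kHz for integer k ≥ 0.
k=0: 1 kHz.
k=1: 4.8 kHz, 6.8 kHz.
k=2: 10.6 kHz, 12.6 kHz.
k=3: 16.4 kHz, 18.4 kHz.
Within [5.8 kHz, 11 kHz]: 6.8 kHz, 10.6 kHz.

6.8 kHz, 10.6 kHz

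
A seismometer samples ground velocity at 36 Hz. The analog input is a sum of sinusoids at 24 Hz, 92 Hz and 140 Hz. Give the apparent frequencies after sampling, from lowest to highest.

4 Hz, 12 Hz, 16 Hz

fs/2 = 18 Hz.
24 Hz > fs/2 = 18 Hz, folds to fs − 24 Hz = 12 Hz.
92 Hz mod fs = 20 Hz.
20 Hz > fs/2 = 18 Hz, folds to fs − 20 Hz = 16 Hz.
140 Hz mod fs = 32 Hz.
32 Hz > fs/2 = 18 Hz, folds to fs − 32 Hz = 4 Hz.
Distinct values: {4 Hz, 12 Hz, 16 Hz}.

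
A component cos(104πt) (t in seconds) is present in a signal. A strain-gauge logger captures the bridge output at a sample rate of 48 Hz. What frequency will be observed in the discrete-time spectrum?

ω = 104π rad/s → f = ω/(2π) = 52 Hz.
52 Hz mod fs = 4 Hz.
4 Hz ≤ fs/2 = 24 Hz, appears at 4 Hz.

4 Hz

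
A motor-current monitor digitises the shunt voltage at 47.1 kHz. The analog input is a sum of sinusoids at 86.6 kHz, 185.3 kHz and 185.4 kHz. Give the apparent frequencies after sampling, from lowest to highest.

fs/2 = 23.55 kHz.
86.6 kHz mod fs = 39.5 kHz.
39.5 kHz > fs/2 = 23.55 kHz, folds to fs − 39.5 kHz = 7.6 kHz.
185.3 kHz mod fs = 44 kHz.
44 kHz > fs/2 = 23.55 kHz, folds to fs − 44 kHz = 3.1 kHz.
185.4 kHz mod fs = 44.1 kHz.
44.1 kHz > fs/2 = 23.55 kHz, folds to fs − 44.1 kHz = 3 kHz.
Distinct values: {3 kHz, 3.1 kHz, 7.6 kHz}.

3 kHz, 3.1 kHz, 7.6 kHz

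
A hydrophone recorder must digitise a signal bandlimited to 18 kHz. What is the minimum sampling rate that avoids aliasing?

Nyquist rate = 2 × 18 kHz = 36 kHz.

36 kHz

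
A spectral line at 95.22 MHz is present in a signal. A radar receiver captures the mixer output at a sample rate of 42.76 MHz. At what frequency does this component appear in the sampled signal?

9.7 MHz

95.22 MHz mod fs = 9.7 MHz.
9.7 MHz ≤ fs/2 = 21.38 MHz, appears at 9.7 MHz.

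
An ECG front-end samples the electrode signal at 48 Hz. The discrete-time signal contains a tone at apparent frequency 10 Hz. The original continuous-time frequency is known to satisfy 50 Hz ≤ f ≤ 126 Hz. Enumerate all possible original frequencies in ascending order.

58 Hz, 86 Hz, 106 Hz

Frequencies that alias to 10 Hz are k·fs ± 10 Hz for integer k ≥ 0.
k=0: 10 Hz.
k=1: 38 Hz, 58 Hz.
k=2: 86 Hz, 106 Hz.
k=3: 134 Hz, 154 Hz.
Within [50 Hz, 126 Hz]: 58 Hz, 86 Hz, 106 Hz.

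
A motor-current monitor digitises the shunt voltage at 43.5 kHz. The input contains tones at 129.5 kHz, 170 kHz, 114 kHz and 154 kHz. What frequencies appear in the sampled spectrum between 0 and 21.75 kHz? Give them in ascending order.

1 kHz, 4 kHz, 16.5 kHz, 20 kHz

fs/2 = 21.75 kHz.
129.5 kHz mod fs = 42.5 kHz.
42.5 kHz > fs/2 = 21.75 kHz, folds to fs − 42.5 kHz = 1 kHz.
170 kHz mod fs = 39.5 kHz.
39.5 kHz > fs/2 = 21.75 kHz, folds to fs − 39.5 kHz = 4 kHz.
114 kHz mod fs = 27 kHz.
27 kHz > fs/2 = 21.75 kHz, folds to fs − 27 kHz = 16.5 kHz.
154 kHz mod fs = 23.5 kHz.
23.5 kHz > fs/2 = 21.75 kHz, folds to fs − 23.5 kHz = 20 kHz.
Distinct values: {1 kHz, 4 kHz, 16.5 kHz, 20 kHz}.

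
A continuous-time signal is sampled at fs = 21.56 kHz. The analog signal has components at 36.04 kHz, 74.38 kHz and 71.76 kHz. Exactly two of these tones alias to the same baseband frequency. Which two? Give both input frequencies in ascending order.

fs/2 = 10.78 kHz.
36.04 kHz mod fs = 14.48 kHz.
14.48 kHz > fs/2 = 10.78 kHz, folds to fs − 14.48 kHz = 7.08 kHz.
74.38 kHz mod fs = 9.7 kHz.
9.7 kHz ≤ fs/2 = 10.78 kHz, appears at 9.7 kHz.
71.76 kHz mod fs = 7.08 kHz.
7.08 kHz ≤ fs/2 = 10.78 kHz, appears at 7.08 kHz.
36.04 kHz and 71.76 kHz both map to 7.08 kHz.

36.04 kHz, 71.76 kHz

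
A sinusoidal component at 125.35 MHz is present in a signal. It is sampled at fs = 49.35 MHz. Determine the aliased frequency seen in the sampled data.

125.35 MHz mod fs = 26.65 MHz.
26.65 MHz > fs/2 = 24.675 MHz, folds to fs − 26.65 MHz = 22.7 MHz.

22.7 MHz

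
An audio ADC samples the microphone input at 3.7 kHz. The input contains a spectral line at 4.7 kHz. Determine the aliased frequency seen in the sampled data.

4.7 kHz mod fs = 1 kHz.
1 kHz ≤ fs/2 = 1.85 kHz, appears at 1 kHz.

1 kHz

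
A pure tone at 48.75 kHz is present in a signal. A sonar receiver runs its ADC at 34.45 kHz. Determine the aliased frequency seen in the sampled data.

14.3 kHz

48.75 kHz mod fs = 14.3 kHz.
14.3 kHz ≤ fs/2 = 17.225 kHz, appears at 14.3 kHz.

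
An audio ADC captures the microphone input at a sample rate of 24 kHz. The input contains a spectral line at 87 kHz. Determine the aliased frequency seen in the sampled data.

9 kHz

87 kHz mod fs = 15 kHz.
15 kHz > fs/2 = 12 kHz, folds to fs − 15 kHz = 9 kHz.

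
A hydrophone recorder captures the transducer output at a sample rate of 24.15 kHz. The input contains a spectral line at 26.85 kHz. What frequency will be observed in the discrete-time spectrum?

26.85 kHz mod fs = 2.7 kHz.
2.7 kHz ≤ fs/2 = 12.075 kHz, appears at 2.7 kHz.

2.7 kHz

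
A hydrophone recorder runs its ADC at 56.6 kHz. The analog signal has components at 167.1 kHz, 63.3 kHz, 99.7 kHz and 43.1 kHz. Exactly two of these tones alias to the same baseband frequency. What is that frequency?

fs/2 = 28.3 kHz.
167.1 kHz mod fs = 53.9 kHz.
53.9 kHz > fs/2 = 28.3 kHz, folds to fs − 53.9 kHz = 2.7 kHz.
63.3 kHz mod fs = 6.7 kHz.
6.7 kHz ≤ fs/2 = 28.3 kHz, appears at 6.7 kHz.
99.7 kHz mod fs = 43.1 kHz.
43.1 kHz > fs/2 = 28.3 kHz, folds to fs − 43.1 kHz = 13.5 kHz.
43.1 kHz > fs/2 = 28.3 kHz, folds to fs − 43.1 kHz = 13.5 kHz.
43.1 kHz and 99.7 kHz both map to 13.5 kHz.

13.5 kHz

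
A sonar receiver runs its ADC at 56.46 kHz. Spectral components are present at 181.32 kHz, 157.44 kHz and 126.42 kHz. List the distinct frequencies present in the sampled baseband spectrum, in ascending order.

fs/2 = 28.23 kHz.
181.32 kHz mod fs = 11.94 kHz.
11.94 kHz ≤ fs/2 = 28.23 kHz, appears at 11.94 kHz.
157.44 kHz mod fs = 44.52 kHz.
44.52 kHz > fs/2 = 28.23 kHz, folds to fs − 44.52 kHz = 11.94 kHz.
126.42 kHz mod fs = 13.5 kHz.
13.5 kHz ≤ fs/2 = 28.23 kHz, appears at 13.5 kHz.
Distinct values: {11.94 kHz, 13.5 kHz}.

11.94 kHz, 13.5 kHz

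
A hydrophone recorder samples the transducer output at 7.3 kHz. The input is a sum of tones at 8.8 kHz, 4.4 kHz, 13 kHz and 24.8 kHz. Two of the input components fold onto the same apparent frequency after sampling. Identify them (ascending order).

fs/2 = 3.65 kHz.
8.8 kHz mod fs = 1.5 kHz.
1.5 kHz ≤ fs/2 = 3.65 kHz, appears at 1.5 kHz.
4.4 kHz > fs/2 = 3.65 kHz, folds to fs − 4.4 kHz = 2.9 kHz.
13 kHz mod fs = 5.7 kHz.
5.7 kHz > fs/2 = 3.65 kHz, folds to fs − 5.7 kHz = 1.6 kHz.
24.8 kHz mod fs = 2.9 kHz.
2.9 kHz ≤ fs/2 = 3.65 kHz, appears at 2.9 kHz.
4.4 kHz and 24.8 kHz both map to 2.9 kHz.

4.4 kHz, 24.8 kHz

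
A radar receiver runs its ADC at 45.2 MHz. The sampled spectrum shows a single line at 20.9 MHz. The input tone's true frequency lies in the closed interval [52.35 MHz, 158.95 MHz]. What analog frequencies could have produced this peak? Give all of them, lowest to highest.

Frequencies that alias to 20.9 MHz are k·fs ± 20.9 MHz for integer k ≥ 0.
k=0: 20.9 MHz.
k=1: 24.3 MHz, 66.1 MHz.
k=2: 69.5 MHz, 111.3 MHz.
k=3: 114.7 MHz, 156.5 MHz.
k=4: 159.9 MHz, 201.7 MHz.
Within [52.35 MHz, 158.95 MHz]: 66.1 MHz, 69.5 MHz, 111.3 MHz, 114.7 MHz, 156.5 MHz.

66.1 MHz, 69.5 MHz, 111.3 MHz, 114.7 MHz, 156.5 MHz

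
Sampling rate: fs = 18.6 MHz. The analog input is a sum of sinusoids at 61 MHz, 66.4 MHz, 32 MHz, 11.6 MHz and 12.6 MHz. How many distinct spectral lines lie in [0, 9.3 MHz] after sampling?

fs/2 = 9.3 MHz.
61 MHz mod fs = 5.2 MHz.
5.2 MHz ≤ fs/2 = 9.3 MHz, appears at 5.2 MHz.
66.4 MHz mod fs = 10.6 MHz.
10.6 MHz > fs/2 = 9.3 MHz, folds to fs − 10.6 MHz = 8 MHz.
32 MHz mod fs = 13.4 MHz.
13.4 MHz > fs/2 = 9.3 MHz, folds to fs − 13.4 MHz = 5.2 MHz.
11.6 MHz > fs/2 = 9.3 MHz, folds to fs − 11.6 MHz = 7 MHz.
12.6 MHz > fs/2 = 9.3 MHz, folds to fs − 12.6 MHz = 6 MHz.
Distinct values: {5.2 MHz, 6 MHz, 7 MHz, 8 MHz} → 4.

4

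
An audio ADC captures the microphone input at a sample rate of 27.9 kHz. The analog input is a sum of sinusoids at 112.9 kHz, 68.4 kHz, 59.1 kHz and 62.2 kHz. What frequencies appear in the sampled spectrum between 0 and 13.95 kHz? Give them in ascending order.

fs/2 = 13.95 kHz.
112.9 kHz mod fs = 1.3 kHz.
1.3 kHz ≤ fs/2 = 13.95 kHz, appears at 1.3 kHz.
68.4 kHz mod fs = 12.6 kHz.
12.6 kHz ≤ fs/2 = 13.95 kHz, appears at 12.6 kHz.
59.1 kHz mod fs = 3.3 kHz.
3.3 kHz ≤ fs/2 = 13.95 kHz, appears at 3.3 kHz.
62.2 kHz mod fs = 6.4 kHz.
6.4 kHz ≤ fs/2 = 13.95 kHz, appears at 6.4 kHz.
Distinct values: {1.3 kHz, 3.3 kHz, 6.4 kHz, 12.6 kHz}.

1.3 kHz, 3.3 kHz, 6.4 kHz, 12.6 kHz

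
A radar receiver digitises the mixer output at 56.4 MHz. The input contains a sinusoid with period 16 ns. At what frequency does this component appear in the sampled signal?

6.1 MHz

T = 16 ns → f = 1/T = 62.5 MHz.
62.5 MHz mod fs = 6.1 MHz.
6.1 MHz ≤ fs/2 = 28.2 MHz, appears at 6.1 MHz.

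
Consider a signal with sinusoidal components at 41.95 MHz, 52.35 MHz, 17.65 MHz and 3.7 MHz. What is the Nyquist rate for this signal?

104.7 MHz

Highest-frequency component: 52.35 MHz.
Nyquist rate = 2 × 52.35 MHz = 104.7 MHz.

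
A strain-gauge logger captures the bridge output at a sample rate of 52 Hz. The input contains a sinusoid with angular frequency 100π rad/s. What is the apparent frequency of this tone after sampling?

2 Hz

ω = 100π rad/s → f = ω/(2π) = 50 Hz.
50 Hz > fs/2 = 26 Hz, folds to fs − 50 Hz = 2 Hz.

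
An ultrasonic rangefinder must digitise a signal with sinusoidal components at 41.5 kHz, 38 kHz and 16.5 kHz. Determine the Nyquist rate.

83 kHz

Highest-frequency component: 41.5 kHz.
Nyquist rate = 2 × 41.5 kHz = 83 kHz.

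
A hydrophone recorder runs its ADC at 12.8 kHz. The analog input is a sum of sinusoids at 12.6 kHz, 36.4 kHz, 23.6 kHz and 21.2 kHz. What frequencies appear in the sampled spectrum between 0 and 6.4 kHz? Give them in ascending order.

0.2 kHz, 2 kHz, 4.4 kHz

fs/2 = 6.4 kHz.
12.6 kHz > fs/2 = 6.4 kHz, folds to fs − 12.6 kHz = 0.2 kHz.
36.4 kHz mod fs = 10.8 kHz.
10.8 kHz > fs/2 = 6.4 kHz, folds to fs − 10.8 kHz = 2 kHz.
23.6 kHz mod fs = 10.8 kHz.
10.8 kHz > fs/2 = 6.4 kHz, folds to fs − 10.8 kHz = 2 kHz.
21.2 kHz mod fs = 8.4 kHz.
8.4 kHz > fs/2 = 6.4 kHz, folds to fs − 8.4 kHz = 4.4 kHz.
Distinct values: {0.2 kHz, 2 kHz, 4.4 kHz}.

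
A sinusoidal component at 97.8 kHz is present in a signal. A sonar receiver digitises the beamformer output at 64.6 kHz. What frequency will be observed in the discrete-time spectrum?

31.4 kHz

97.8 kHz mod fs = 33.2 kHz.
33.2 kHz > fs/2 = 32.3 kHz, folds to fs − 33.2 kHz = 31.4 kHz.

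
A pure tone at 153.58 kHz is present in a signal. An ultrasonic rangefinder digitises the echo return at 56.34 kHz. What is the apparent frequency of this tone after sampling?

153.58 kHz mod fs = 40.9 kHz.
40.9 kHz > fs/2 = 28.17 kHz, folds to fs − 40.9 kHz = 15.44 kHz.

15.44 kHz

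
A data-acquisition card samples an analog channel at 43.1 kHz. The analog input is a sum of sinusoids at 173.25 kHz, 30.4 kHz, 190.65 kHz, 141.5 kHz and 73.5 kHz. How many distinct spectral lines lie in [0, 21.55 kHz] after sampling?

4

fs/2 = 21.55 kHz.
173.25 kHz mod fs = 0.85 kHz.
0.85 kHz ≤ fs/2 = 21.55 kHz, appears at 0.85 kHz.
30.4 kHz > fs/2 = 21.55 kHz, folds to fs − 30.4 kHz = 12.7 kHz.
190.65 kHz mod fs = 18.25 kHz.
18.25 kHz ≤ fs/2 = 21.55 kHz, appears at 18.25 kHz.
141.5 kHz mod fs = 12.2 kHz.
12.2 kHz ≤ fs/2 = 21.55 kHz, appears at 12.2 kHz.
73.5 kHz mod fs = 30.4 kHz.
30.4 kHz > fs/2 = 21.55 kHz, folds to fs − 30.4 kHz = 12.7 kHz.
Distinct values: {0.85 kHz, 12.2 kHz, 12.7 kHz, 18.25 kHz} → 4.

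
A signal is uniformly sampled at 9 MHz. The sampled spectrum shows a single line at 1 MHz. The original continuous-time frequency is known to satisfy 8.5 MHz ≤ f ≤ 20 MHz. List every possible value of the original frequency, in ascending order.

Frequencies that alias to 1 MHz are k·fs ± 1 MHz for integer k ≥ 0.
k=0: 1 MHz.
k=1: 8 MHz, 10 MHz.
k=2: 17 MHz, 19 MHz.
k=3: 26 MHz, 28 MHz.
Within [8.5 MHz, 20 MHz]: 10 MHz, 17 MHz, 19 MHz.

10 MHz, 17 MHz, 19 MHz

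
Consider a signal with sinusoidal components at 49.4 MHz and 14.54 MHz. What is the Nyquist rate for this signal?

98.8 MHz

Highest-frequency component: 49.4 MHz.
Nyquist rate = 2 × 49.4 MHz = 98.8 MHz.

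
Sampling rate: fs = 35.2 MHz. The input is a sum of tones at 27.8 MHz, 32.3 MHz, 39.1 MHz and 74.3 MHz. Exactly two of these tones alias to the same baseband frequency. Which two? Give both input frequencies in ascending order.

fs/2 = 17.6 MHz.
27.8 MHz > fs/2 = 17.6 MHz, folds to fs − 27.8 MHz = 7.4 MHz.
32.3 MHz > fs/2 = 17.6 MHz, folds to fs − 32.3 MHz = 2.9 MHz.
39.1 MHz mod fs = 3.9 MHz.
3.9 MHz ≤ fs/2 = 17.6 MHz, appears at 3.9 MHz.
74.3 MHz mod fs = 3.9 MHz.
3.9 MHz ≤ fs/2 = 17.6 MHz, appears at 3.9 MHz.
39.1 MHz and 74.3 MHz both map to 3.9 MHz.

39.1 MHz, 74.3 MHz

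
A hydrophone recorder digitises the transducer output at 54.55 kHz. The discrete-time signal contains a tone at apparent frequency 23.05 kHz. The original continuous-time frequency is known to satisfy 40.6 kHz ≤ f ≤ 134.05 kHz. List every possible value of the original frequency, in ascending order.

Frequencies that alias to 23.05 kHz are k·fs ± 23.05 kHz for integer k ≥ 0.
k=0: 23.05 kHz.
k=1: 31.5 kHz, 77.6 kHz.
k=2: 86.05 kHz, 132.15 kHz.
k=3: 140.6 kHz, 186.7 kHz.
Within [40.6 kHz, 134.05 kHz]: 77.6 kHz, 86.05 kHz, 132.15 kHz.

77.6 kHz, 86.05 kHz, 132.15 kHz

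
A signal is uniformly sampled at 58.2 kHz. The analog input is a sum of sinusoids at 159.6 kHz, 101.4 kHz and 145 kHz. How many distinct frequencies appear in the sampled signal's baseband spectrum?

2

fs/2 = 29.1 kHz.
159.6 kHz mod fs = 43.2 kHz.
43.2 kHz > fs/2 = 29.1 kHz, folds to fs − 43.2 kHz = 15 kHz.
101.4 kHz mod fs = 43.2 kHz.
43.2 kHz > fs/2 = 29.1 kHz, folds to fs − 43.2 kHz = 15 kHz.
145 kHz mod fs = 28.6 kHz.
28.6 kHz ≤ fs/2 = 29.1 kHz, appears at 28.6 kHz.
Distinct values: {15 kHz, 28.6 kHz} → 2.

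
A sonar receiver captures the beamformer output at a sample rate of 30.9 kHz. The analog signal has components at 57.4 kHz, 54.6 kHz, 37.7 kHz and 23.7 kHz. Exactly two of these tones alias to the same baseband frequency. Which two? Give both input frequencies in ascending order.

fs/2 = 15.45 kHz.
57.4 kHz mod fs = 26.5 kHz.
26.5 kHz > fs/2 = 15.45 kHz, folds to fs − 26.5 kHz = 4.4 kHz.
54.6 kHz mod fs = 23.7 kHz.
23.7 kHz > fs/2 = 15.45 kHz, folds to fs − 23.7 kHz = 7.2 kHz.
37.7 kHz mod fs = 6.8 kHz.
6.8 kHz ≤ fs/2 = 15.45 kHz, appears at 6.8 kHz.
23.7 kHz > fs/2 = 15.45 kHz, folds to fs − 23.7 kHz = 7.2 kHz.
23.7 kHz and 54.6 kHz both map to 7.2 kHz.

23.7 kHz, 54.6 kHz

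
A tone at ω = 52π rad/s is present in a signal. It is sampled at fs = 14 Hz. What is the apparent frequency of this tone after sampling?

ω = 52π rad/s → f = ω/(2π) = 26 Hz.
26 Hz mod fs = 12 Hz.
12 Hz > fs/2 = 7 Hz, folds to fs − 12 Hz = 2 Hz.

2 Hz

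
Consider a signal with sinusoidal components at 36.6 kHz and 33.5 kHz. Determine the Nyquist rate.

73.2 kHz

Highest-frequency component: 36.6 kHz.
Nyquist rate = 2 × 36.6 kHz = 73.2 kHz.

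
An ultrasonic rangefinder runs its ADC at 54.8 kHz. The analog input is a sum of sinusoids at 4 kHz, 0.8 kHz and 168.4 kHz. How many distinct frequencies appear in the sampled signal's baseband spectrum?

2

fs/2 = 27.4 kHz.
4 kHz ≤ fs/2 = 27.4 kHz, passes unchanged.
0.8 kHz ≤ fs/2 = 27.4 kHz, passes unchanged.
168.4 kHz mod fs = 4 kHz.
4 kHz ≤ fs/2 = 27.4 kHz, appears at 4 kHz.
Distinct values: {0.8 kHz, 4 kHz} → 2.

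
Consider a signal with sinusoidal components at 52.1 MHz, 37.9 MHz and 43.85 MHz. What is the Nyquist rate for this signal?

Highest-frequency component: 52.1 MHz.
Nyquist rate = 2 × 52.1 MHz = 104.2 MHz.

104.2 MHz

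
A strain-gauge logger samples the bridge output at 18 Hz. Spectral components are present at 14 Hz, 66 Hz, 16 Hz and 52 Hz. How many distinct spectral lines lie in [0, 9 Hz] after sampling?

fs/2 = 9 Hz.
14 Hz > fs/2 = 9 Hz, folds to fs − 14 Hz = 4 Hz.
66 Hz mod fs = 12 Hz.
12 Hz > fs/2 = 9 Hz, folds to fs − 12 Hz = 6 Hz.
16 Hz > fs/2 = 9 Hz, folds to fs − 16 Hz = 2 Hz.
52 Hz mod fs = 16 Hz.
16 Hz > fs/2 = 9 Hz, folds to fs − 16 Hz = 2 Hz.
Distinct values: {2 Hz, 4 Hz, 6 Hz} → 3.

3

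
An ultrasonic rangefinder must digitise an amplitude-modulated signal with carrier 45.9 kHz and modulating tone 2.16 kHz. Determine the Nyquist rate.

AM sidebands sit at fc ± fm = 43.74 kHz and 48.06 kHz.
Highest-frequency component: 48.06 kHz.
Nyquist rate = 2 × 48.06 kHz = 96.12 kHz.

96.12 kHz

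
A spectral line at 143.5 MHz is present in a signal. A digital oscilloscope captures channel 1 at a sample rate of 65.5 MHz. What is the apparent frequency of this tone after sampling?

12.5 MHz

143.5 MHz mod fs = 12.5 MHz.
12.5 MHz ≤ fs/2 = 32.75 MHz, appears at 12.5 MHz.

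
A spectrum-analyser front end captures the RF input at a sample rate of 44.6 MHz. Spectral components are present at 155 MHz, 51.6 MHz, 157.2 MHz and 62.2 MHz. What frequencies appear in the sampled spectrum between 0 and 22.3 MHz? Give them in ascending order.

fs/2 = 22.3 MHz.
155 MHz mod fs = 21.2 MHz.
21.2 MHz ≤ fs/2 = 22.3 MHz, appears at 21.2 MHz.
51.6 MHz mod fs = 7 MHz.
7 MHz ≤ fs/2 = 22.3 MHz, appears at 7 MHz.
157.2 MHz mod fs = 23.4 MHz.
23.4 MHz > fs/2 = 22.3 MHz, folds to fs − 23.4 MHz = 21.2 MHz.
62.2 MHz mod fs = 17.6 MHz.
17.6 MHz ≤ fs/2 = 22.3 MHz, appears at 17.6 MHz.
Distinct values: {7 MHz, 17.6 MHz, 21.2 MHz}.

7 MHz, 17.6 MHz, 21.2 MHz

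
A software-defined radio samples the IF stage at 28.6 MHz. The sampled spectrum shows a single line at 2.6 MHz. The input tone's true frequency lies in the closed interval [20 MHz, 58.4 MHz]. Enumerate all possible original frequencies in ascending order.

Frequencies that alias to 2.6 MHz are k·fs ± 2.6 MHz for integer k ≥ 0.
k=0: 2.6 MHz.
k=1: 26 MHz, 31.2 MHz.
k=2: 54.6 MHz, 59.8 MHz.
k=3: 83.2 MHz, 88.4 MHz.
Within [20 MHz, 58.4 MHz]: 26 MHz, 31.2 MHz, 54.6 MHz.

26 MHz, 31.2 MHz, 54.6 MHz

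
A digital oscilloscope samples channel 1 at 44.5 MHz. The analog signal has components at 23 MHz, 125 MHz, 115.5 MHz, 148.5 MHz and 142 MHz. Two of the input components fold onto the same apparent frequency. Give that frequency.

fs/2 = 22.25 MHz.
23 MHz > fs/2 = 22.25 MHz, folds to fs − 23 MHz = 21.5 MHz.
125 MHz mod fs = 36 MHz.
36 MHz > fs/2 = 22.25 MHz, folds to fs − 36 MHz = 8.5 MHz.
115.5 MHz mod fs = 26.5 MHz.
26.5 MHz > fs/2 = 22.25 MHz, folds to fs − 26.5 MHz = 18 MHz.
148.5 MHz mod fs = 15 MHz.
15 MHz ≤ fs/2 = 22.25 MHz, appears at 15 MHz.
142 MHz mod fs = 8.5 MHz.
8.5 MHz ≤ fs/2 = 22.25 MHz, appears at 8.5 MHz.
125 MHz and 142 MHz both map to 8.5 MHz.

8.5 MHz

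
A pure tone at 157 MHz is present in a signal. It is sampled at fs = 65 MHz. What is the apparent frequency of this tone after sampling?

27 MHz

157 MHz mod fs = 27 MHz.
27 MHz ≤ fs/2 = 32.5 MHz, appears at 27 MHz.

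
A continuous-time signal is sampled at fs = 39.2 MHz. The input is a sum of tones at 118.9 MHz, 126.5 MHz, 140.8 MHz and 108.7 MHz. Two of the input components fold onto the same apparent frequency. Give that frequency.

fs/2 = 19.6 MHz.
118.9 MHz mod fs = 1.3 MHz.
1.3 MHz ≤ fs/2 = 19.6 MHz, appears at 1.3 MHz.
126.5 MHz mod fs = 8.9 MHz.
8.9 MHz ≤ fs/2 = 19.6 MHz, appears at 8.9 MHz.
140.8 MHz mod fs = 23.2 MHz.
23.2 MHz > fs/2 = 19.6 MHz, folds to fs − 23.2 MHz = 16 MHz.
108.7 MHz mod fs = 30.3 MHz.
30.3 MHz > fs/2 = 19.6 MHz, folds to fs − 30.3 MHz = 8.9 MHz.
108.7 MHz and 126.5 MHz both map to 8.9 MHz.

8.9 MHz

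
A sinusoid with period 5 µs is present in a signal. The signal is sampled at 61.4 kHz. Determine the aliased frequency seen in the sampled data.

15.8 kHz

T = 5 µs → f = 1/T = 200 kHz.
200 kHz mod fs = 15.8 kHz.
15.8 kHz ≤ fs/2 = 30.7 kHz, appears at 15.8 kHz.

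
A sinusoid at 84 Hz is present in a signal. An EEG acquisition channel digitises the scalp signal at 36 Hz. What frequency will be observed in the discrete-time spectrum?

84 Hz mod fs = 12 Hz.
12 Hz ≤ fs/2 = 18 Hz, appears at 12 Hz.

12 Hz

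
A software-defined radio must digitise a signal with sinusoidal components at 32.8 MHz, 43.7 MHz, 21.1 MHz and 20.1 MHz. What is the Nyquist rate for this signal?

87.4 MHz

Highest-frequency component: 43.7 MHz.
Nyquist rate = 2 × 43.7 MHz = 87.4 MHz.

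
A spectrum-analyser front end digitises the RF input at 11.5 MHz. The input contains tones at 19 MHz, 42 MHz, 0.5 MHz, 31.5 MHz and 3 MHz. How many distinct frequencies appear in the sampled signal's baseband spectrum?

fs/2 = 5.75 MHz.
19 MHz mod fs = 7.5 MHz.
7.5 MHz > fs/2 = 5.75 MHz, folds to fs − 7.5 MHz = 4 MHz.
42 MHz mod fs = 7.5 MHz.
7.5 MHz > fs/2 = 5.75 MHz, folds to fs − 7.5 MHz = 4 MHz.
0.5 MHz ≤ fs/2 = 5.75 MHz, passes unchanged.
31.5 MHz mod fs = 8.5 MHz.
8.5 MHz > fs/2 = 5.75 MHz, folds to fs − 8.5 MHz = 3 MHz.
3 MHz ≤ fs/2 = 5.75 MHz, passes unchanged.
Distinct values: {0.5 MHz, 3 MHz, 4 MHz} → 3.

3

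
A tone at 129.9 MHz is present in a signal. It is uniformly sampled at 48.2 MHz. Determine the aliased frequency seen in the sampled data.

14.7 MHz

129.9 MHz mod fs = 33.5 MHz.
33.5 MHz > fs/2 = 24.1 MHz, folds to fs − 33.5 MHz = 14.7 MHz.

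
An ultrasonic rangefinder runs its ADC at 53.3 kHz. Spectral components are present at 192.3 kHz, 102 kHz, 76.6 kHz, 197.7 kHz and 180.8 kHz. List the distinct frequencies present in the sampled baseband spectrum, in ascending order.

4.6 kHz, 15.5 kHz, 20.9 kHz, 23.3 kHz

fs/2 = 26.65 kHz.
192.3 kHz mod fs = 32.4 kHz.
32.4 kHz > fs/2 = 26.65 kHz, folds to fs − 32.4 kHz = 20.9 kHz.
102 kHz mod fs = 48.7 kHz.
48.7 kHz > fs/2 = 26.65 kHz, folds to fs − 48.7 kHz = 4.6 kHz.
76.6 kHz mod fs = 23.3 kHz.
23.3 kHz ≤ fs/2 = 26.65 kHz, appears at 23.3 kHz.
197.7 kHz mod fs = 37.8 kHz.
37.8 kHz > fs/2 = 26.65 kHz, folds to fs − 37.8 kHz = 15.5 kHz.
180.8 kHz mod fs = 20.9 kHz.
20.9 kHz ≤ fs/2 = 26.65 kHz, appears at 20.9 kHz.
Distinct values: {4.6 kHz, 15.5 kHz, 20.9 kHz, 23.3 kHz}.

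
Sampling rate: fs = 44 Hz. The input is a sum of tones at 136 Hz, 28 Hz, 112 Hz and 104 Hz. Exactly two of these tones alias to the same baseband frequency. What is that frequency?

16 Hz

fs/2 = 22 Hz.
136 Hz mod fs = 4 Hz.
4 Hz ≤ fs/2 = 22 Hz, appears at 4 Hz.
28 Hz > fs/2 = 22 Hz, folds to fs − 28 Hz = 16 Hz.
112 Hz mod fs = 24 Hz.
24 Hz > fs/2 = 22 Hz, folds to fs − 24 Hz = 20 Hz.
104 Hz mod fs = 16 Hz.
16 Hz ≤ fs/2 = 22 Hz, appears at 16 Hz.
28 Hz and 104 Hz both map to 16 Hz.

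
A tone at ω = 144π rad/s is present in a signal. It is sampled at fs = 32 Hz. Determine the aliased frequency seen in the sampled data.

8 Hz

ω = 144π rad/s → f = ω/(2π) = 72 Hz.
72 Hz mod fs = 8 Hz.
8 Hz ≤ fs/2 = 16 Hz, appears at 8 Hz.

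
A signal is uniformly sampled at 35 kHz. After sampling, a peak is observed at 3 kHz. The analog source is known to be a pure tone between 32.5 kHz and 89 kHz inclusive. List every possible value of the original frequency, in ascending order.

38 kHz, 67 kHz, 73 kHz

Frequencies that alias to 3 kHz are k·fs ± 3 kHz for integer k ≥ 0.
k=0: 3 kHz.
k=1: 32 kHz, 38 kHz.
k=2: 67 kHz, 73 kHz.
k=3: 102 kHz, 108 kHz.
Within [32.5 kHz, 89 kHz]: 38 kHz, 67 kHz, 73 kHz.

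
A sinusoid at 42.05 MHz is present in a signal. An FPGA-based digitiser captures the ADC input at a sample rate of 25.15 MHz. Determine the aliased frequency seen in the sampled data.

42.05 MHz mod fs = 16.9 MHz.
16.9 MHz > fs/2 = 12.575 MHz, folds to fs − 16.9 MHz = 8.25 MHz.

8.25 MHz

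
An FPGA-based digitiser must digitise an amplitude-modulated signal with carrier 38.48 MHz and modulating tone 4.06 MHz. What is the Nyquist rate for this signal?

AM sidebands sit at fc ± fm = 34.42 MHz and 42.54 MHz.
Highest-frequency component: 42.54 MHz.
Nyquist rate = 2 × 42.54 MHz = 85.08 MHz.

85.08 MHz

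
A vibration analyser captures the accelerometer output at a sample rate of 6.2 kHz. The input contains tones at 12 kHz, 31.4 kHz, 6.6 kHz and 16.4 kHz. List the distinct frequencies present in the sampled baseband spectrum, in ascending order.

0.4 kHz, 2.2 kHz

fs/2 = 3.1 kHz.
12 kHz mod fs = 5.8 kHz.
5.8 kHz > fs/2 = 3.1 kHz, folds to fs − 5.8 kHz = 0.4 kHz.
31.4 kHz mod fs = 0.4 kHz.
0.4 kHz ≤ fs/2 = 3.1 kHz, appears at 0.4 kHz.
6.6 kHz mod fs = 0.4 kHz.
0.4 kHz ≤ fs/2 = 3.1 kHz, appears at 0.4 kHz.
16.4 kHz mod fs = 4 kHz.
4 kHz > fs/2 = 3.1 kHz, folds to fs − 4 kHz = 2.2 kHz.
Distinct values: {0.4 kHz, 2.2 kHz}.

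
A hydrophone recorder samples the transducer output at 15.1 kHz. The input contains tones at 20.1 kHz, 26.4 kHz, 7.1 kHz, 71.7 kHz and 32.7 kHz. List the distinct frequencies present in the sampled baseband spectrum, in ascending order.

2.5 kHz, 3.8 kHz, 5 kHz, 7.1 kHz

fs/2 = 7.55 kHz.
20.1 kHz mod fs = 5 kHz.
5 kHz ≤ fs/2 = 7.55 kHz, appears at 5 kHz.
26.4 kHz mod fs = 11.3 kHz.
11.3 kHz > fs/2 = 7.55 kHz, folds to fs − 11.3 kHz = 3.8 kHz.
7.1 kHz ≤ fs/2 = 7.55 kHz, passes unchanged.
71.7 kHz mod fs = 11.3 kHz.
11.3 kHz > fs/2 = 7.55 kHz, folds to fs − 11.3 kHz = 3.8 kHz.
32.7 kHz mod fs = 2.5 kHz.
2.5 kHz ≤ fs/2 = 7.55 kHz, appears at 2.5 kHz.
Distinct values: {2.5 kHz, 3.8 kHz, 5 kHz, 7.1 kHz}.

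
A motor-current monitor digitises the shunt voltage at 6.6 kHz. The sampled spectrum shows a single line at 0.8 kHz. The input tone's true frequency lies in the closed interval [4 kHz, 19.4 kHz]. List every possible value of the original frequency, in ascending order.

Frequencies that alias to 0.8 kHz are k·fs ± 0.8 kHz for integer k ≥ 0.
k=0: 0.8 kHz.
k=1: 5.8 kHz, 7.4 kHz.
k=2: 12.4 kHz, 14 kHz.
k=3: 19 kHz, 20.6 kHz.
k=4: 25.6 kHz, 27.2 kHz.
Within [4 kHz, 19.4 kHz]: 5.8 kHz, 7.4 kHz, 12.4 kHz, 14 kHz, 19 kHz.

5.8 kHz, 7.4 kHz, 12.4 kHz, 14 kHz, 19 kHz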